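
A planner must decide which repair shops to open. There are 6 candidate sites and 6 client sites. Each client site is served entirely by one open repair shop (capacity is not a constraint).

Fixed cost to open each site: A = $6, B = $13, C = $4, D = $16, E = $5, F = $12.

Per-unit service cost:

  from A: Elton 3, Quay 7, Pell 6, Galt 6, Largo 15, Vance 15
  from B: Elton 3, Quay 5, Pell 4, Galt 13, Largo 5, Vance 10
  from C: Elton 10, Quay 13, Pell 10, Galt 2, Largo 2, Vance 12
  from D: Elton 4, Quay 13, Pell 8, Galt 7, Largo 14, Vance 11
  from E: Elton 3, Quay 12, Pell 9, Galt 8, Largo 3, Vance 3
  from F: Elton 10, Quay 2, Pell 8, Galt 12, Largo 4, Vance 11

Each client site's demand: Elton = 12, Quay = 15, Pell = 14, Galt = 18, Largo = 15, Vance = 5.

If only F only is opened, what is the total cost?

Total cost: 605

Each client site is assigned to its cheapest site among the open ones.
{F}: Elton→F 10·12=120, Quay→F 2·15=30, Pell→F 8·14=112, Galt→F 12·18=216, Largo→F 4·15=60, Vance→F 11·5=55. Service 593; fixed 12; total 605.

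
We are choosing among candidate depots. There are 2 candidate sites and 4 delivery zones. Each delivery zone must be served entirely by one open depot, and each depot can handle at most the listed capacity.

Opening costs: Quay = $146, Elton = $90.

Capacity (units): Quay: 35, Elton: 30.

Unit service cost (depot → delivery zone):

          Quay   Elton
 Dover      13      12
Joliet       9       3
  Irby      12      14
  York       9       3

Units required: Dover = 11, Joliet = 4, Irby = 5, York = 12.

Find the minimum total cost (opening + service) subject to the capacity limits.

Open {Quay, Elton}: Dover→Elton 12·11=132, Joliet→Elton 3·4=12, Irby→Quay 12·5=60, York→Elton 3·12=36.
Loads: Quay carries 5/35, Elton carries 27/30. Service 240; fixed 236; total 476.
Next best feasible plan costs 487.

Minimum total cost: 476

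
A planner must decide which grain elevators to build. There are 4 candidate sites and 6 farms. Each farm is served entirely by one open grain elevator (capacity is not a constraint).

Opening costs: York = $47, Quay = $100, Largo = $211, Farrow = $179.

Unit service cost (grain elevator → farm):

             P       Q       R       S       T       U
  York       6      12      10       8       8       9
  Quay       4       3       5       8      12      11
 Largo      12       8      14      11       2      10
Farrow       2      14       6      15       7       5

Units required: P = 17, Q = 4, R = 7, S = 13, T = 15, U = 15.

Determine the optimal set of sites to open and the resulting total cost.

Open York and Quay; minimum total cost 621.

For any fixed open set, each farm goes to its cheapest open site; total = fixed + service.
{York, Quay}: P→Quay 4·17=68, Q→Quay 3·4=12, R→Quay 5·7=35, S→York 8·13=104, T→York 8·15=120, U→York 9·15=135. Service 474; fixed 147; total 621.
{York}: service 579 + fixed 47 = 626
{York, Farrow}: service 408 + fixed 226 = 634
{York, Quay, Largo, Farrow}: service 290 + fixed 537 = 827
No other subset beats 621.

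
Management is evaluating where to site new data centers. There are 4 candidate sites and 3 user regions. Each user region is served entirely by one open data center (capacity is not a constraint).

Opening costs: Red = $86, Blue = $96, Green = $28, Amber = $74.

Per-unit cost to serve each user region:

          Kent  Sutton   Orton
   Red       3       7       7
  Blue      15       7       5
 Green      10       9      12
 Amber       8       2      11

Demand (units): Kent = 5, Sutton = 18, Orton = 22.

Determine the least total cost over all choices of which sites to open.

For any fixed open set, each user region goes to its cheapest open site; total = fixed + service.
{Blue, Amber}: Kent→Amber 8·5=40, Sutton→Amber 2·18=36, Orton→Blue 5·22=110. Service 186; fixed 170; total 356.
{Red, Amber}: service 205 + fixed 160 = 365
{Red}: Kent→Red 3·5=15, Sutton→Red 7·18=126, Orton→Red 7·22=154. Service 295; fixed 86; total 381.
{Red, Blue, Green, Amber}: service 161 + fixed 284 = 445
No other subset beats 356.

Minimum total cost: 356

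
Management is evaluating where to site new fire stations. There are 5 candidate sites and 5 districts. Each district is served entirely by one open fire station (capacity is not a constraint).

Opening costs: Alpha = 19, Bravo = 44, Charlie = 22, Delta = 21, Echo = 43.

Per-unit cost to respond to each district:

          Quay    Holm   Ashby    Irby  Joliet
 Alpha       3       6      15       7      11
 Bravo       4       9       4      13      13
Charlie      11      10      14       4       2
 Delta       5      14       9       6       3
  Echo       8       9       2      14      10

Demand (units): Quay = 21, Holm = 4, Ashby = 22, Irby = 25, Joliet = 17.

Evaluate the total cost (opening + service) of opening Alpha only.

Total cost: 798

Each district is assigned to its cheapest site among the open ones.
{Alpha}: Quay→Alpha 3·21=63, Holm→Alpha 6·4=24, Ashby→Alpha 15·22=330, Irby→Alpha 7·25=175, Joliet→Alpha 11·17=187. Service 779; fixed 19; total 798.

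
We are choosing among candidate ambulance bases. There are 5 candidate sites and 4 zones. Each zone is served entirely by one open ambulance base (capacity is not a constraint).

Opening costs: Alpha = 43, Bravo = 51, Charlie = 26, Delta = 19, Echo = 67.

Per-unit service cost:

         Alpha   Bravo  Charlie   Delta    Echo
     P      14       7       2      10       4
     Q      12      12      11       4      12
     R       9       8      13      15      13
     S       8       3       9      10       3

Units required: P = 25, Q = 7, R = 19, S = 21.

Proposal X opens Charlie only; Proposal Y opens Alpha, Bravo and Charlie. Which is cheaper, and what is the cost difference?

Proposal X: {Charlie}: P→Charlie 2·25=50, Q→Charlie 11·7=77, R→Charlie 13·19=247, S→Charlie 9·21=189. Service 563; fixed 26; total 589.
Proposal Y: {Alpha, Bravo, Charlie}: P→Charlie 2·25=50, Q→Charlie 11·7=77, R→Bravo 8·19=152, S→Bravo 3·21=63. Service 342; fixed 120; total 462.
Difference: |589 − 462| = 127.

Proposal Y is cheaper by 127.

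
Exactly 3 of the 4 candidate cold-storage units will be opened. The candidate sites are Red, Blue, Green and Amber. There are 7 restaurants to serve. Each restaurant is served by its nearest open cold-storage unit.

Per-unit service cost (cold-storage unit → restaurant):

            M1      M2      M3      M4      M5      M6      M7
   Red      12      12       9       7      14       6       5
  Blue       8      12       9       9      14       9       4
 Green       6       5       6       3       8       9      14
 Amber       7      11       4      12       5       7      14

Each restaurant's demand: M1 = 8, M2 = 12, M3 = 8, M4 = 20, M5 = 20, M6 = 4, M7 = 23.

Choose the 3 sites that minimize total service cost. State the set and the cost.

Choose Blue, Green and Amber; total service cost 420.

With exactly 3 open, each restaurant uses its cheapest among the chosen.
{Blue, Green, Amber}: M1→Green 6·8=48, M2→Green 5·12=60, M3→Amber 4·8=32, M4→Green 3·20=60, M5→Amber 5·20=100, M6→Amber 7·4=28, M7→Blue 4·23=92. Service cost 420.
{Red, Green, Amber}: service cost 439
{Red, Blue, Green}: service cost 492
Among all 4 size-3 choices, {Blue, Green, Amber} is lowest.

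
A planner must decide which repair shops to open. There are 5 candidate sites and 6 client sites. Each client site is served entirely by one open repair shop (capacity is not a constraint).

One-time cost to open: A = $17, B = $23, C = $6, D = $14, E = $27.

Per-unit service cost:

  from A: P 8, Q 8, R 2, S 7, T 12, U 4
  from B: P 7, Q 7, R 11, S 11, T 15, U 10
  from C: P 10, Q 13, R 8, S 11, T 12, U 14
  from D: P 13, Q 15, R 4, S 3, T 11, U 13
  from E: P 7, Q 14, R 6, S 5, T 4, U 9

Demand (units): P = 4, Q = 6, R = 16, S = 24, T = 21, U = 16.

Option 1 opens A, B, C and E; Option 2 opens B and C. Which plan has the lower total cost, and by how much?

Option 1: {A, B, C, E}: P→B 7·4=28, Q→B 7·6=42, R→A 2·16=32, S→E 5·24=120, T→E 4·21=84, U→A 4·16=64. Service 370; fixed 73; total 443.
Option 2: {B, C}: P→B 7·4=28, Q→B 7·6=42, R→C 8·16=128, S→B 11·24=264, T→C 12·21=252, U→B 10·16=160. Service 874; fixed 29; total 903.
Difference: |443 − 903| = 460.

Option 1 is cheaper by 460.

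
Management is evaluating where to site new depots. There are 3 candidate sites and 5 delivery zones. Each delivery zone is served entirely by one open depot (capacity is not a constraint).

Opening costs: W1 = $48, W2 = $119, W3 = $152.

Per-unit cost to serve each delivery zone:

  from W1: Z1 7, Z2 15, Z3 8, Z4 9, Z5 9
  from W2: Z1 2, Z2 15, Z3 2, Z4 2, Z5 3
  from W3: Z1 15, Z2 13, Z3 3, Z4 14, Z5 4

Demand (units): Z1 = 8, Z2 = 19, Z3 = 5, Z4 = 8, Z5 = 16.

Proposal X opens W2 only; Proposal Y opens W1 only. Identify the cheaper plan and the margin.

Proposal X: {W2}: Z1→W2 2·8=16, Z2→W2 15·19=285, Z3→W2 2·5=10, Z4→W2 2·8=16, Z5→W2 3·16=48. Service 375; fixed 119; total 494.
Proposal Y: {W1}: Z1→W1 7·8=56, Z2→W1 15·19=285, Z3→W1 8·5=40, Z4→W1 9·8=72, Z5→W1 9·16=144. Service 597; fixed 48; total 645.
Difference: |494 − 645| = 151.

Proposal X is cheaper by 151.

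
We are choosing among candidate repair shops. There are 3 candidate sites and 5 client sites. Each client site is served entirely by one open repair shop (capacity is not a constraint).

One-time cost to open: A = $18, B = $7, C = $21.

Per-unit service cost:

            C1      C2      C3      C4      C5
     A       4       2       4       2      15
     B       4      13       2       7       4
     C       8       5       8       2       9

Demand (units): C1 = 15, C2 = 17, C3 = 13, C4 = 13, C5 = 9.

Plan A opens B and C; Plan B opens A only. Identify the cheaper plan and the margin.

Plan A: {B, C}: C1→B 4·15=60, C2→C 5·17=85, C3→B 2·13=26, C4→C 2·13=26, C5→B 4·9=36. Service 233; fixed 28; total 261.
Plan B: {A}: C1→A 4·15=60, C2→A 2·17=34, C3→A 4·13=52, C4→A 2·13=26, C5→A 15·9=135. Service 307; fixed 18; total 325.
Difference: |261 − 325| = 64.

Plan A is cheaper by 64.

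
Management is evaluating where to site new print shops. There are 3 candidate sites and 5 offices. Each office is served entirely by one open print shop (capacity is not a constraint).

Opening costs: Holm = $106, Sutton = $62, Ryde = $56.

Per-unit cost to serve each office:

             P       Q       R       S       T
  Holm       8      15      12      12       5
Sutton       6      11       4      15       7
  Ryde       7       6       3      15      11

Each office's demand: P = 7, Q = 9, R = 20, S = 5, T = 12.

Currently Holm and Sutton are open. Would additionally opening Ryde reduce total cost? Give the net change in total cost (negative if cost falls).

Current service cost with {Holm, Sutton}: 341.
Adding Ryde: each office re-picks its cheapest; new service cost 276, saving 65.
Extra fixed cost: 56. Net change = 56 − 65 = -9.
(Totals: 509 → 500.)

Yes — net change −9 (cost falls by 9).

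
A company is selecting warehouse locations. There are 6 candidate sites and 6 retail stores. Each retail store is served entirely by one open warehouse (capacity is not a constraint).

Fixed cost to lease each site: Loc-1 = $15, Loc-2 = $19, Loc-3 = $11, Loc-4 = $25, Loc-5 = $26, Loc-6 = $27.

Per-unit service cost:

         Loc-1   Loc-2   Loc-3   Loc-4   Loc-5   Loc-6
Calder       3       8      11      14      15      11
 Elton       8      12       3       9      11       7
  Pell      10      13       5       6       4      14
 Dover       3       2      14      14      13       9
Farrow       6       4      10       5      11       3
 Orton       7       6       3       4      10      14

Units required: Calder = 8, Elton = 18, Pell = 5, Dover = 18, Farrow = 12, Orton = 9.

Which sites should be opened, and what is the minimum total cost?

For any fixed open set, each retail store goes to its cheapest open site; total = fixed + service.
{Loc-1, Loc-2, Loc-3}: Calder→Loc-1 3·8=24, Elton→Loc-3 3·18=54, Pell→Loc-3 5·5=25, Dover→Loc-2 2·18=36, Farrow→Loc-2 4·12=48, Orton→Loc-3 3·9=27. Service 214; fixed 45; total 259.
{Loc-1, Loc-3, Loc-6}: service 220 + fixed 53 = 273
{Loc-1, Loc-2, Loc-3, Loc-6}: service 202 + fixed 72 = 274
{Loc-1, Loc-2, Loc-3, Loc-4, Loc-5, Loc-6}: service 197 + fixed 123 = 320
No other subset beats 259.

Open Loc-1, Loc-2 and Loc-3; minimum total cost 259.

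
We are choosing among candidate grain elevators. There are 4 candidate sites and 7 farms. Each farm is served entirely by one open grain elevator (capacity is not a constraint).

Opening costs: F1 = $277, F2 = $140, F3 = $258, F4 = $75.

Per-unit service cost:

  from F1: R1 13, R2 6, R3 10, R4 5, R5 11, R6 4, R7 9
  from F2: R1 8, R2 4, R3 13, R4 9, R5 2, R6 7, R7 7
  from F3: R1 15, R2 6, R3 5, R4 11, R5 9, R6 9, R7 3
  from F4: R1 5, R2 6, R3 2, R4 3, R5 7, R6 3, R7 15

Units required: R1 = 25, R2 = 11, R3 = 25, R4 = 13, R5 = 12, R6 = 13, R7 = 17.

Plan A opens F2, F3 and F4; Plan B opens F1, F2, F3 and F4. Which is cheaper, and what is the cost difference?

Plan A: {F2, F3, F4}: R1→F4 5·25=125, R2→F2 4·11=44, R3→F4 2·25=50, R4→F4 3·13=39, R5→F2 2·12=24, R6→F4 3·13=39, R7→F3 3·17=51. Service 372; fixed 473; total 845.
Plan B: {F1, F2, F3, F4}: R1→F4 5·25=125, R2→F2 4·11=44, R3→F4 2·25=50, R4→F4 3·13=39, R5→F2 2·12=24, R6→F4 3·13=39, R7→F3 3·17=51. Service 372; fixed 750; total 1122.
Difference: |845 − 1122| = 277.

Plan A is cheaper by 277.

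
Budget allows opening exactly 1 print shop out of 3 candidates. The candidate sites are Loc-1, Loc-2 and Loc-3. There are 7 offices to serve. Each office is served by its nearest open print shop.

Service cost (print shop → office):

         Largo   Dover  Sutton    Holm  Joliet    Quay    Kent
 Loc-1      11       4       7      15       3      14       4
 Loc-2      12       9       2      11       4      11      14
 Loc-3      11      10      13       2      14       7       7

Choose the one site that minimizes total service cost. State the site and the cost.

With exactly 1 open, each office uses its cheapest among the chosen.
{Loc-1}: Largo→Loc-1 11, Dover→Loc-1 4, Sutton→Loc-1 7, Holm→Loc-1 15, Joliet→Loc-1 3, Quay→Loc-1 14, Kent→Loc-1 4. Service cost 58.
{Loc-2}: service cost 63
{Loc-3}: service cost 64
Among all 3 size-1 choices, {Loc-1} is lowest.

Choose Loc-1 only; total service cost 58.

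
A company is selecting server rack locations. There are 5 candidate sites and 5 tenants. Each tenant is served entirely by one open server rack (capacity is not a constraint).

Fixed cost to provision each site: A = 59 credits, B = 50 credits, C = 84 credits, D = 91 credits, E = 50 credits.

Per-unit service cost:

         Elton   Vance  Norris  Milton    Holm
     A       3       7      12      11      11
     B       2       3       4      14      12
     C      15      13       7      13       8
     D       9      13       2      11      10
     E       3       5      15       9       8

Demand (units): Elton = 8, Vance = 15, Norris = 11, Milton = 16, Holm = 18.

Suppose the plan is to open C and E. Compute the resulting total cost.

Total cost: 598

Each tenant is assigned to its cheapest site among the open ones.
{C, E}: Elton→E 3·8=24, Vance→E 5·15=75, Norris→C 7·11=77, Milton→E 9·16=144, Holm→C 8·18=144. Service 464; fixed 134; total 598.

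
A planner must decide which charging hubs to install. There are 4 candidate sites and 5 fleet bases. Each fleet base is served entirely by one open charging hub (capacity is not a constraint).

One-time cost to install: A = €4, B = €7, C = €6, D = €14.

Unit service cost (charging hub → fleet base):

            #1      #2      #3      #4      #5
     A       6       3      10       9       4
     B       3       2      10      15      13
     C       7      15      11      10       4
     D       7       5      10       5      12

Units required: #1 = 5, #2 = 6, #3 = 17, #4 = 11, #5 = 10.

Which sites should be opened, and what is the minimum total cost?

For any fixed open set, each fleet base goes to its cheapest open site; total = fixed + service.
{A, B, D}: #1→B 3·5=15, #2→B 2·6=12, #3→A 10·17=170, #4→D 5·11=55, #5→A 4·10=40. Service 292; fixed 25; total 317.
{B, C, D}: #1→B 3·5=15, #2→B 2·6=12, #3→B 10·17=170, #4→D 5·11=55, #5→C 4·10=40. Service 292; fixed 27; total 319.
{A, B, C, D}: #1→B 3·5=15, #2→B 2·6=12, #3→A 10·17=170, #4→D 5·11=55, #5→A 4·10=40. Service 292; fixed 31; total 323.
{A}: #1→A 6·5=30, #2→A 3·6=18, #3→A 10·17=170, #4→A 9·11=99, #5→A 4·10=40. Service 357; fixed 4; total 361.
No other subset beats 317.

Open A, B and D; minimum total cost 317.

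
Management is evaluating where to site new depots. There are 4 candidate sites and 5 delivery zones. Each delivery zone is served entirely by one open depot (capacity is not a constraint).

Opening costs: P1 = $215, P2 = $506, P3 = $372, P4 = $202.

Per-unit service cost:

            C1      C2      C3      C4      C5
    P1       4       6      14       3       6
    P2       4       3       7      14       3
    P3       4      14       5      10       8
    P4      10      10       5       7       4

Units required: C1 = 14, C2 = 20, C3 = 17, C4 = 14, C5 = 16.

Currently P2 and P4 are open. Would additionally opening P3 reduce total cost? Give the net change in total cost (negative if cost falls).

No — net change +372 (cost rises by 372).

Current service cost with {P2, P4}: 347.
Adding P3: each delivery zone re-picks its cheapest; new service cost 347, saving 0.
Extra fixed cost: 372. Net change = 372 − 0 = 372.
(Totals: 1055 → 1427.)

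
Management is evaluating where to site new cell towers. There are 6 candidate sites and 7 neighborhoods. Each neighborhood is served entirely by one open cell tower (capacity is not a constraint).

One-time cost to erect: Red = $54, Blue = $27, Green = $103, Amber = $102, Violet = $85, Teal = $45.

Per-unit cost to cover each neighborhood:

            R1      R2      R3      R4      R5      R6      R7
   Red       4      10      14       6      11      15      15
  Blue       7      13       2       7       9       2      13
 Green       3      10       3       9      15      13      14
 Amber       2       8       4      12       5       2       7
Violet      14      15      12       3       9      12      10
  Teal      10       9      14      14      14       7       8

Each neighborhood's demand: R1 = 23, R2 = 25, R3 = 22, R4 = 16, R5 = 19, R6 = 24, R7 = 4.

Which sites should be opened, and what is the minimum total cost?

For any fixed open set, each neighborhood goes to its cheapest open site; total = fixed + service.
{Blue, Amber}: R1→Amber 2·23=46, R2→Amber 8·25=200, R3→Blue 2·22=44, R4→Blue 7·16=112, R5→Amber 5·19=95, R6→Blue 2·24=48, R7→Amber 7·4=28. Service 573; fixed 129; total 702.
{Blue, Amber, Violet}: service 509 + fixed 214 = 723
{Red, Blue, Amber}: service 557 + fixed 183 = 740
{Red, Blue, Green, Amber, Violet, Teal}: service 509 + fixed 416 = 925
No other subset beats 702.

Open Blue and Amber; minimum total cost 702.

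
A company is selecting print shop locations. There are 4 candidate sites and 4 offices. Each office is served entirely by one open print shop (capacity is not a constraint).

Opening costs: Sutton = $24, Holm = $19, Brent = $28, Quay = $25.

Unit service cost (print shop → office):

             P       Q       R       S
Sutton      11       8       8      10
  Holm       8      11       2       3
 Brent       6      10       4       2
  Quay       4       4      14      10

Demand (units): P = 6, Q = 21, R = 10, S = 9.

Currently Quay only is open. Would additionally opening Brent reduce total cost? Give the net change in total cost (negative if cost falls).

Yes — net change −144 (cost falls by 144).

Current service cost with {Quay}: 338.
Adding Brent: each office re-picks its cheapest; new service cost 166, saving 172.
Extra fixed cost: 28. Net change = 28 − 172 = -144.
(Totals: 363 → 219.)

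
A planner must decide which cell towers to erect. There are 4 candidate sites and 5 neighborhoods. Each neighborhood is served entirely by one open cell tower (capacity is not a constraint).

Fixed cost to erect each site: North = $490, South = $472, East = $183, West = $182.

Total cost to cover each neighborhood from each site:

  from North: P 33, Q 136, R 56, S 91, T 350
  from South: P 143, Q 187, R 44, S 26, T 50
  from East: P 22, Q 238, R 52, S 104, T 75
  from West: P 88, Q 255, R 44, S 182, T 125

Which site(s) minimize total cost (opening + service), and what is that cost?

Open East only; minimum total cost 674.

For any fixed open set, each neighborhood goes to its cheapest open site; total = fixed + service.
{East}: P→East 22, Q→East 238, R→East 52, S→East 104, T→East 75. Service 491; fixed 183; total 674.
{East, West}: P→East 22, Q→East 238, R→West 44, S→East 104, T→East 75. Service 483; fixed 365; total 848.
{West}: service 694 + fixed 182 = 876
{North, South, East, West}: P→East 22, Q→North 136, R→South 44, S→South 26, T→South 50. Service 278; fixed 1327; total 1605.
No other subset beats 674.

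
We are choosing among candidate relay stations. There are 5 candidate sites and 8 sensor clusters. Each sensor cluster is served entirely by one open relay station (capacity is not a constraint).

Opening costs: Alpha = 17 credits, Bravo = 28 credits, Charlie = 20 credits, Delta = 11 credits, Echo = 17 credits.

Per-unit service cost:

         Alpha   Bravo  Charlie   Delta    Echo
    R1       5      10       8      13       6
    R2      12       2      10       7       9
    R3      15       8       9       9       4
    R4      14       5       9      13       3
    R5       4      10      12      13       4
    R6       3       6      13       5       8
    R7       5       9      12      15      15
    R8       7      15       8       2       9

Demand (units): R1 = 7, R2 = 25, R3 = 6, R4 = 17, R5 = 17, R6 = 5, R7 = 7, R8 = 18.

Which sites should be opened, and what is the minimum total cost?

Open Alpha, Bravo, Delta and Echo; minimum total cost 387.

For any fixed open set, each sensor cluster goes to its cheapest open site; total = fixed + service.
{Alpha, Bravo, Delta, Echo}: R1→Alpha 5·7=35, R2→Bravo 2·25=50, R3→Echo 4·6=24, R4→Echo 3·17=51, R5→Alpha 4·17=68, R6→Alpha 3·5=15, R7→Alpha 5·7=35, R8→Delta 2·18=36. Service 314; fixed 73; total 387.
{Alpha, Bravo, Charlie, Delta, Echo}: service 314 + fixed 93 = 407
{Bravo, Delta, Echo}: service 359 + fixed 56 = 415
{Delta}: service 928 + fixed 11 = 939
No other subset beats 387.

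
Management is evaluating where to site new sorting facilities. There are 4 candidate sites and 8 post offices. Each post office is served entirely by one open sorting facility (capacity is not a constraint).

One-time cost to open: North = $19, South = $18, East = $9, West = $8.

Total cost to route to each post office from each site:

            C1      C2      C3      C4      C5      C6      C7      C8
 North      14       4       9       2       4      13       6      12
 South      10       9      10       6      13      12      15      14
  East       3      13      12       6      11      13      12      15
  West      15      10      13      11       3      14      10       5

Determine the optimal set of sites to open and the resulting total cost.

For any fixed open set, each post office goes to its cheapest open site; total = fixed + service.
{East, West}: C1→East 3, C2→West 10, C3→East 12, C4→East 6, C5→West 3, C6→East 13, C7→West 10, C8→West 5. Service 62; fixed 17; total 79.
{North, East}: service 53 + fixed 28 = 81
{North, East, West}: service 45 + fixed 36 = 81
{North, South, East, West}: service 44 + fixed 54 = 98
(All 15 nonempty subsets were checked; East and West is lowest.)

Open East and West; minimum total cost 79.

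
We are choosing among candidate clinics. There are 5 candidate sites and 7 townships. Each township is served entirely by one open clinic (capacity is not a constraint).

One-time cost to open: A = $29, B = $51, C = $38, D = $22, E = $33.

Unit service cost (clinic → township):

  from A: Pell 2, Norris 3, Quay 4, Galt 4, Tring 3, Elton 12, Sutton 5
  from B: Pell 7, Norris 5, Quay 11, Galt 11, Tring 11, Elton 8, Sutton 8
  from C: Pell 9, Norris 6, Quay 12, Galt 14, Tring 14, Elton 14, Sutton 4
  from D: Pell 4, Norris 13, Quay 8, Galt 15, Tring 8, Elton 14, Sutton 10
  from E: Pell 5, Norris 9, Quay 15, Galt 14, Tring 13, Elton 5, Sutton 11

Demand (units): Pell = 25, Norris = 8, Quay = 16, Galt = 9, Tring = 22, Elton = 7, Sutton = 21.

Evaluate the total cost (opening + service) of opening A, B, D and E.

Total cost: 515

Each township is assigned to its cheapest site among the open ones.
{A, B, D, E}: Pell→A 2·25=50, Norris→A 3·8=24, Quay→A 4·16=64, Galt→A 4·9=36, Tring→A 3·22=66, Elton→E 5·7=35, Sutton→A 5·21=105. Service 380; fixed 135; total 515.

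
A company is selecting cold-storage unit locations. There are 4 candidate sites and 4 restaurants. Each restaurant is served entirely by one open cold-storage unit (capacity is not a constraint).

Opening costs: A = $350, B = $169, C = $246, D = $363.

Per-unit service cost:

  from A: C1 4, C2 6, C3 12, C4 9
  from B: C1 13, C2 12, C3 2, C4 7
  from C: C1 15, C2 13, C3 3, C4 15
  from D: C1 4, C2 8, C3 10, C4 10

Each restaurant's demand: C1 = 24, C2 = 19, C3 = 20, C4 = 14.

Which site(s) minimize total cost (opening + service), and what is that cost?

Open B only; minimum total cost 847.

For any fixed open set, each restaurant goes to its cheapest open site; total = fixed + service.
{B}: C1→B 13·24=312, C2→B 12·19=228, C3→B 2·20=40, C4→B 7·14=98. Service 678; fixed 169; total 847.
{A, B}: service 348 + fixed 519 = 867
{B, D}: service 386 + fixed 532 = 918
{A, B, C, D}: C1→A 4·24=96, C2→A 6·19=114, C3→B 2·20=40, C4→B 7·14=98. Service 348; fixed 1128; total 1476.
No other subset beats 847.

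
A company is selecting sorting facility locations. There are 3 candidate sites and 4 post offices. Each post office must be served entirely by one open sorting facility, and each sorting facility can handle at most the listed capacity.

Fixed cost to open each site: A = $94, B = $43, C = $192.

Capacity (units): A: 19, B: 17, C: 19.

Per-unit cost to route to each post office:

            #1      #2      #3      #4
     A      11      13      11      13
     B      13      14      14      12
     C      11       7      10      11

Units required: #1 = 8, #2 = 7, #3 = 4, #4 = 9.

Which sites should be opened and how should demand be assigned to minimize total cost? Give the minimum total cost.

Open {A, B}: #1→A 11·8=88, #2→A 13·7=91, #3→A 11·4=44, #4→B 12·9=108.
Loads: A carries 19/19, B carries 9/17. Service 331; fixed 137; total 468.
Next best feasible plan costs 475.

Minimum total cost: 468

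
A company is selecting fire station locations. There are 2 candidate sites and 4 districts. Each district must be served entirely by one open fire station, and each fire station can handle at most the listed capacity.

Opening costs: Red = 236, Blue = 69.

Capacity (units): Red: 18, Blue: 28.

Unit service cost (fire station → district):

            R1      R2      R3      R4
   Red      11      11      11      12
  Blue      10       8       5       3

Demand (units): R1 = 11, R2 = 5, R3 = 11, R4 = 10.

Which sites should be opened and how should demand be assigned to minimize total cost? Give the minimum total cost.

Minimum total cost: 551

Open {Red, Blue}: R1→Red 11·11=121, R2→Blue 8·5=40, R3→Blue 5·11=55, R4→Blue 3·10=30.
Loads: Red carries 11/18, Blue carries 26/28. Service 246; fixed 305; total 551.
Next best feasible plan costs 566.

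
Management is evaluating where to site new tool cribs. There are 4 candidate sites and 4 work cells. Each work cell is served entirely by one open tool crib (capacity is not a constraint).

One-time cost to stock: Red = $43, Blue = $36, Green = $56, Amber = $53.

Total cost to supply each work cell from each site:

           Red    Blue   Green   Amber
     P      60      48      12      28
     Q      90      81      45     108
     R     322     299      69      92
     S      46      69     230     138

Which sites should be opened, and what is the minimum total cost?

Open Red and Green; minimum total cost 271.

For any fixed open set, each work cell goes to its cheapest open site; total = fixed + service.
{Red, Green}: P→Green 12, Q→Green 45, R→Green 69, S→Red 46. Service 172; fixed 99; total 271.
{Blue, Green}: service 195 + fixed 92 = 287
{Red, Blue, Green}: P→Green 12, Q→Green 45, R→Green 69, S→Red 46. Service 172; fixed 135; total 307.
{Red, Blue, Green, Amber}: service 172 + fixed 188 = 360
No other subset beats 271.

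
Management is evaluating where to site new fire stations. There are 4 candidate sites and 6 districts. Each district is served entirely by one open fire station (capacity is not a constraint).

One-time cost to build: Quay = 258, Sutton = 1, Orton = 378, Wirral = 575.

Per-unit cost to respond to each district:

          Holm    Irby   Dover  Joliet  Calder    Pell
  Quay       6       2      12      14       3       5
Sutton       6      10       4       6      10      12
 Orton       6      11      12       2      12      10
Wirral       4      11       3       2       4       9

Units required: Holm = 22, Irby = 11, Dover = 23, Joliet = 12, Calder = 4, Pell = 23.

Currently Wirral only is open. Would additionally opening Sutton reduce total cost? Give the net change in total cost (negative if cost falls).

Yes — net change −10 (cost falls by 10).

Current service cost with {Wirral}: 525.
Adding Sutton: each district re-picks its cheapest; new service cost 514, saving 11.
Extra fixed cost: 1. Net change = 1 − 11 = -10.
(Totals: 1100 → 1090.)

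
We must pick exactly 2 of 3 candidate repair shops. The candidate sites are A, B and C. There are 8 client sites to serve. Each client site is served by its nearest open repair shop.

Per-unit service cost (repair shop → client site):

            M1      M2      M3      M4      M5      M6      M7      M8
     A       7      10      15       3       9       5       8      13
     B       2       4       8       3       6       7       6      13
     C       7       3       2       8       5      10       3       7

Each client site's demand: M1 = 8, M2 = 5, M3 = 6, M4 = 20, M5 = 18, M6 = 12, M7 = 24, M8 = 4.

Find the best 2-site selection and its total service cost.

Choose B and C; total service cost 377.

With exactly 2 open, each client site uses its cheapest among the chosen.
{B, C}: M1→B 2·8=16, M2→C 3·5=15, M3→C 2·6=12, M4→B 3·20=60, M5→C 5·18=90, M6→B 7·12=84, M7→C 3·24=72, M8→C 7·4=28. Service cost 377.
{A, C}: service cost 393
{A, B}: service cost 508
Among all 3 size-2 choices, {B, C} is lowest.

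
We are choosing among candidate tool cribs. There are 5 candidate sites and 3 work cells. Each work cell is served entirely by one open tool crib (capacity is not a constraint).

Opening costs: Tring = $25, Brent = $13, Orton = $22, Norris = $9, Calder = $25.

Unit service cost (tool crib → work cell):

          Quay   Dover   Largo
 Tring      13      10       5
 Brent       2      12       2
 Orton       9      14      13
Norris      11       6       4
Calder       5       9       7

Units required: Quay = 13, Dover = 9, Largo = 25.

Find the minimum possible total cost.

For any fixed open set, each work cell goes to its cheapest open site; total = fixed + service.
{Brent, Norris}: Quay→Brent 2·13=26, Dover→Norris 6·9=54, Largo→Brent 2·25=50. Service 130; fixed 22; total 152.
{Brent, Orton, Norris}: service 130 + fixed 44 = 174
{Tring, Brent, Norris}: service 130 + fixed 47 = 177
{Tring, Brent, Orton, Norris, Calder}: service 130 + fixed 94 = 224
No other subset beats 152.

Minimum total cost: 152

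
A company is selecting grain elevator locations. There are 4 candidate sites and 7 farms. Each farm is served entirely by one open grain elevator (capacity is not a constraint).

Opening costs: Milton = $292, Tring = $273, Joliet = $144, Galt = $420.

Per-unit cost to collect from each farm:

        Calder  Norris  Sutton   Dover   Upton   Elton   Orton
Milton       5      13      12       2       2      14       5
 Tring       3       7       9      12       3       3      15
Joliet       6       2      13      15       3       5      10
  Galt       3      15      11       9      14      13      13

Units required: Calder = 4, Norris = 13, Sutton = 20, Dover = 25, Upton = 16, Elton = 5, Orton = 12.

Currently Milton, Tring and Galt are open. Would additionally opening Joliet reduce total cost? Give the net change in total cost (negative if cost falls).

Current service cost with {Milton, Tring, Galt}: 440.
Adding Joliet: each farm re-picks its cheapest; new service cost 375, saving 65.
Extra fixed cost: 144. Net change = 144 − 65 = 79.
(Totals: 1425 → 1504.)

No — net change +79 (cost rises by 79).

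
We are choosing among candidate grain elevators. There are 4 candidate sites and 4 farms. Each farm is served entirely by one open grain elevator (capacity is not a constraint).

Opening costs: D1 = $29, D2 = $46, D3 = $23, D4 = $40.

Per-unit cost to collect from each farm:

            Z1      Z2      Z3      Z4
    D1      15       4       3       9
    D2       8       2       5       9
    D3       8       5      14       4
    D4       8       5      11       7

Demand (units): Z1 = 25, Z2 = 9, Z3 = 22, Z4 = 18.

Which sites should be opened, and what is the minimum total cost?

Open D1 and D3; minimum total cost 426.

For any fixed open set, each farm goes to its cheapest open site; total = fixed + service.
{D1, D3}: Z1→D3 8·25=200, Z2→D1 4·9=36, Z3→D1 3·22=66, Z4→D3 4·18=72. Service 374; fixed 52; total 426.
{D1, D2, D3}: service 356 + fixed 98 = 454
{D1, D3, D4}: Z1→D3 8·25=200, Z2→D1 4·9=36, Z3→D1 3·22=66, Z4→D3 4·18=72. Service 374; fixed 92; total 466.
{D1, D2, D3, D4}: service 356 + fixed 138 = 494
No other subset beats 426.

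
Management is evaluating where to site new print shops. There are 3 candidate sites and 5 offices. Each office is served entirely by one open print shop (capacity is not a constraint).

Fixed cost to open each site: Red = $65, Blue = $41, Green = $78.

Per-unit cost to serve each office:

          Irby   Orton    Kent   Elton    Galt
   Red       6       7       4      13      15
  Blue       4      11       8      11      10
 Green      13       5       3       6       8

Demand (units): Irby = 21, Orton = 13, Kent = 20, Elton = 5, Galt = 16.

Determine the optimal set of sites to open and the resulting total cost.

For any fixed open set, each office goes to its cheapest open site; total = fixed + service.
{Blue, Green}: Irby→Blue 4·21=84, Orton→Green 5·13=65, Kent→Green 3·20=60, Elton→Green 6·5=30, Galt→Green 8·16=128. Service 367; fixed 119; total 486.
{Red, Blue, Green}: Irby→Blue 4·21=84, Orton→Green 5·13=65, Kent→Green 3·20=60, Elton→Green 6·5=30, Galt→Green 8·16=128. Service 367; fixed 184; total 551.
{Red, Green}: service 409 + fixed 143 = 552
{Blue}: Irby→Blue 4·21=84, Orton→Blue 11·13=143, Kent→Blue 8·20=160, Elton→Blue 11·5=55, Galt→Blue 10·16=160. Service 602; fixed 41; total 643.
(All 7 nonempty subsets were checked; Blue and Green is lowest.)

Open Blue and Green; minimum total cost 486.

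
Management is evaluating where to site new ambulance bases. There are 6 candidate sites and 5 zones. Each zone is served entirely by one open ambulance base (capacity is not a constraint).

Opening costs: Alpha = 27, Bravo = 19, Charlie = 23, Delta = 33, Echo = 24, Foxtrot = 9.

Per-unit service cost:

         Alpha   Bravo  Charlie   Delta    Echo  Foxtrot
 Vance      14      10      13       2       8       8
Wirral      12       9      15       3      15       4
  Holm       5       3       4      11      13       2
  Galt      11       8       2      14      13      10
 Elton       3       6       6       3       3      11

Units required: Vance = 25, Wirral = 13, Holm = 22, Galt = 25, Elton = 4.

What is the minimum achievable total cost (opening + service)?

Minimum total cost: 260

For any fixed open set, each zone goes to its cheapest open site; total = fixed + service.
{Charlie, Delta, Foxtrot}: Vance→Delta 2·25=50, Wirral→Delta 3·13=39, Holm→Foxtrot 2·22=44, Galt→Charlie 2·25=50, Elton→Delta 3·4=12. Service 195; fixed 65; total 260.
{Bravo, Charlie, Delta, Foxtrot}: service 195 + fixed 84 = 279
{Charlie, Delta, Echo, Foxtrot}: service 195 + fixed 89 = 284
{Alpha, Bravo, Charlie, Delta, Echo, Foxtrot}: Vance→Delta 2·25=50, Wirral→Delta 3·13=39, Holm→Foxtrot 2·22=44, Galt→Charlie 2·25=50, Elton→Alpha 3·4=12. Service 195; fixed 135; total 330.
No other subset beats 260.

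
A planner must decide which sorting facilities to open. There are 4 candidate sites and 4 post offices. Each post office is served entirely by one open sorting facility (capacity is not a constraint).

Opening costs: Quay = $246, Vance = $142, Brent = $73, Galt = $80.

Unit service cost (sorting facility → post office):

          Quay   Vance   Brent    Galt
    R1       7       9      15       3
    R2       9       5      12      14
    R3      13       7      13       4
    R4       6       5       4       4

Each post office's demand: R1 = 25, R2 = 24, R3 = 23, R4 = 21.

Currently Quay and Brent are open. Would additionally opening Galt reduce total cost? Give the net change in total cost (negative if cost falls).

Yes — net change −227 (cost falls by 227).

Current service cost with {Quay, Brent}: 774.
Adding Galt: each post office re-picks its cheapest; new service cost 467, saving 307.
Extra fixed cost: 80. Net change = 80 − 307 = -227.
(Totals: 1093 → 866.)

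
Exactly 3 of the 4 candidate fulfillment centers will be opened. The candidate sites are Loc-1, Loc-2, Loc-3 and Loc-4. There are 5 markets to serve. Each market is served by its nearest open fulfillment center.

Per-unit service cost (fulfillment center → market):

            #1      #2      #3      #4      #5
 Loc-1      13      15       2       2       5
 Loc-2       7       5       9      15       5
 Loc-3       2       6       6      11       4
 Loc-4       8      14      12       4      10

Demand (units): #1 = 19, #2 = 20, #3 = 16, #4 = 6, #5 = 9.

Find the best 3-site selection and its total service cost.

With exactly 3 open, each market uses its cheapest among the chosen.
{Loc-1, Loc-2, Loc-3}: #1→Loc-3 2·19=38, #2→Loc-2 5·20=100, #3→Loc-1 2·16=32, #4→Loc-1 2·6=12, #5→Loc-3 4·9=36. Service cost 218.
{Loc-1, Loc-3, Loc-4}: service cost 238
{Loc-2, Loc-3, Loc-4}: service cost 294
Among all 4 size-3 choices, {Loc-1, Loc-2, Loc-3} is lowest.

Choose Loc-1, Loc-2 and Loc-3; total service cost 218.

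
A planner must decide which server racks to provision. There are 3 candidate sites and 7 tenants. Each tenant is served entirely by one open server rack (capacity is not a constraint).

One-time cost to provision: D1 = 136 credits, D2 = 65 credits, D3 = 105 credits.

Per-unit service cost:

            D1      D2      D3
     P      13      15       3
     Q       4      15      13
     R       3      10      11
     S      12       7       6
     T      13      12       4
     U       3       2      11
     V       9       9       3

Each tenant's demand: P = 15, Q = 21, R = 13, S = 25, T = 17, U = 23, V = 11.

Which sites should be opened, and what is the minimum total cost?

For any fixed open set, each tenant goes to its cheapest open site; total = fixed + service.
{D1, D3}: P→D3 3·15=45, Q→D1 4·21=84, R→D1 3·13=39, S→D3 6·25=150, T→D3 4·17=68, U→D1 3·23=69, V→D3 3·11=33. Service 488; fixed 241; total 729.
{D1, D2, D3}: service 465 + fixed 306 = 771
{D2, D3}: P→D3 3·15=45, Q→D3 13·21=273, R→D2 10·13=130, S→D3 6·25=150, T→D3 4·17=68, U→D2 2·23=46, V→D3 3·11=33. Service 745; fixed 170; total 915.
{D2}: service 1194 + fixed 65 = 1259
(All 7 nonempty subsets were checked; D1 and D3 is lowest.)

Open D1 and D3; minimum total cost 729.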